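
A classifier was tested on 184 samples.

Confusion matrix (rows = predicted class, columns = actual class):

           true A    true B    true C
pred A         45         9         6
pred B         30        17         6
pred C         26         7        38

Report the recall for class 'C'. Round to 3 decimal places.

recall = TP/(TP+FN).
C: TP=38, FN=6+6=12 → 38/50 = 0.7600

0.760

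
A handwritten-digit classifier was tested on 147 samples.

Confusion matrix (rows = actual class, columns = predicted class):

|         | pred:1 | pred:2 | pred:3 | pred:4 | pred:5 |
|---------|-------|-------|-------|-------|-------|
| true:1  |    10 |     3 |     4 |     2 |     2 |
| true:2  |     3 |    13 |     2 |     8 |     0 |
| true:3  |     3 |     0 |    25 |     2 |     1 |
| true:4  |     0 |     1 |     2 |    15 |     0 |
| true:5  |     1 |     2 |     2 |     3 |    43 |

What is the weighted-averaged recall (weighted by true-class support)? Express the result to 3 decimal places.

Per-class recall (TP/(TP+FN)):
  1: TP=10, FN=3+4+2+2=11 → 10/21 = 0.4762
  2: TP=13, FN=3+2+8+0=13 → 13/26 = 0.5000
  3: TP=25, FN=3+0+2+1=6 → 25/31 = 0.8065
  4: TP=15, FN=0+1+2+0=3 → 15/18 = 0.8333
  5: TP=43, FN=1+2+2+3=8 → 43/51 = 0.8431
Weighted-recall = Σ (supportᵢ/N)·recallᵢ with N=147: (21/147)·0.4762 + (26/147)·0.5000 + (31/147)·0.8065 + (18/147)·0.8333 + (51/147)·0.8431 = 0.721

0.721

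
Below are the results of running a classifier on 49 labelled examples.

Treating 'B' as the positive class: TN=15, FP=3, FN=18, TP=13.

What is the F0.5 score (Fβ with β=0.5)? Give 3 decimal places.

Fβ = (1+β²)·TP / ((1+β²)·TP + β²·FN + FP), with β²=1/4
= 1.25·13 / (1.25·13 + 0.25·18 + 3) = 0.684

0.684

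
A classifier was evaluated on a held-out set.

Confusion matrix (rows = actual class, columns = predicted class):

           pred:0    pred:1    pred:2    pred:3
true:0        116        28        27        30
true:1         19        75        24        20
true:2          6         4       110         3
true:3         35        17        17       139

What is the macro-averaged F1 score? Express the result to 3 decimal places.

0.653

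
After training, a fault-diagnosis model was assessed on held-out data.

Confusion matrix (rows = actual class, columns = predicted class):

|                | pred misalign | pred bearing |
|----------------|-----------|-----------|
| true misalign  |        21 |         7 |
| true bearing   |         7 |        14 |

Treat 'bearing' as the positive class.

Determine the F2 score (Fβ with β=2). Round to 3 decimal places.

Fβ = (1+β²)·TP / ((1+β²)·TP + β²·FN + FP), with β²=4
= 5·14 / (5·14 + 4·7 + 7) = 0.667

0.667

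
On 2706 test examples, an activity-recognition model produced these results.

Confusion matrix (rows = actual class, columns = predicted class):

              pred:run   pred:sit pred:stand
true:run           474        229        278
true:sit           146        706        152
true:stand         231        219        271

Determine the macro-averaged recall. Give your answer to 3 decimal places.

Per-class recall (TP/(TP+FN)):
  run: TP=474, FN=229+278=507 → 474/981 = 0.4832
  sit: TP=706, FN=146+152=298 → 706/1004 = 0.7032
  stand: TP=271, FN=231+219=450 → 271/721 = 0.3759
Macro-recall = mean = (0.4832 + 0.7032 + 0.3759) / 3 = 0.521

0.521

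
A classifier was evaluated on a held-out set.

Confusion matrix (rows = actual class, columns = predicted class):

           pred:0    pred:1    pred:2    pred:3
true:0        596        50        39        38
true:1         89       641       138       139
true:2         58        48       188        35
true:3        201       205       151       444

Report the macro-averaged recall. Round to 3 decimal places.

Per-class recall (TP/(TP+FN)):
  0: TP=596, FN=50+39+38=127 → 596/723 = 0.8243
  1: TP=641, FN=89+138+139=366 → 641/1007 = 0.6365
  2: TP=188, FN=58+48+35=141 → 188/329 = 0.5714
  3: TP=444, FN=201+205+151=557 → 444/1001 = 0.4436
Macro-recall = mean = (0.8243 + 0.6365 + 0.5714 + 0.4436) / 4 = 0.619

0.619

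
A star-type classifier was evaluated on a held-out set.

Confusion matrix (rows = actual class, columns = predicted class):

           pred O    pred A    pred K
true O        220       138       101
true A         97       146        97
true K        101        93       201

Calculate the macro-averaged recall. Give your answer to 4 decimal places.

Per-class recall (TP/(TP+FN)):
  O: TP=220, FN=138+101=239 → 220/459 = 0.47930
  A: TP=146, FN=97+97=194 → 146/340 = 0.42941
  K: TP=201, FN=101+93=194 → 201/395 = 0.50886
Macro-recall = mean = (0.47930 + 0.42941 + 0.50886) / 3 = 0.4725

0.4725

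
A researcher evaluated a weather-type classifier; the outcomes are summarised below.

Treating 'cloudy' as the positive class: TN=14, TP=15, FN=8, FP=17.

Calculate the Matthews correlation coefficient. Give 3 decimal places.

MCC = (TP·TN − FP·FN) / √((TP+FP)(TP+FN)(TN+FP)(TN+FN))
Numerator = 15·14 − 17·8 = 74
Denominator = √(32·23·31·22) = √501952 = 708.4857
MCC = 74 / 708.4857 = 0.104

0.104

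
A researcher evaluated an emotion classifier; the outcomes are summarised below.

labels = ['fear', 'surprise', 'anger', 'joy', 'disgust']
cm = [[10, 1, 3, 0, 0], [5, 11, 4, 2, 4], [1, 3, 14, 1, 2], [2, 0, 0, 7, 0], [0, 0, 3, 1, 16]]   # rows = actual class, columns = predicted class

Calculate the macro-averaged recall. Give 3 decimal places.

0.676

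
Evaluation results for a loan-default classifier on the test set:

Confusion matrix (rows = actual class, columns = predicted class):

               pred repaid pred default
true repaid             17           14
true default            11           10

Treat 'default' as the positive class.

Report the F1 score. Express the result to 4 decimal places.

0.4444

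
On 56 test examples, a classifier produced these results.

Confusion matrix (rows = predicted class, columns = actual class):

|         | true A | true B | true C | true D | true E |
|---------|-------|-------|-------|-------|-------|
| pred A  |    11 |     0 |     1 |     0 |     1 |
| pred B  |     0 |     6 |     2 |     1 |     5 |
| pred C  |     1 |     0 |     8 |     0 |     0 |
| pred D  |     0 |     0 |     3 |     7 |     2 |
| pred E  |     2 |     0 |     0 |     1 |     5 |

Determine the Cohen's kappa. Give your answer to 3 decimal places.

Observed agreement pₒ = trace/N = 37/56 = 0.6607
Expected agreement pₑ = Σ (rowᵢ·colᵢ)/N² = (14·13 + 6·14 + 14·9 + 9·12 + 13·8)/56² = 0.1926
κ = (pₒ − pₑ)/(1 − pₑ) = (0.6607 − 0.1926)/(1 − 0.1926) = 0.580

0.580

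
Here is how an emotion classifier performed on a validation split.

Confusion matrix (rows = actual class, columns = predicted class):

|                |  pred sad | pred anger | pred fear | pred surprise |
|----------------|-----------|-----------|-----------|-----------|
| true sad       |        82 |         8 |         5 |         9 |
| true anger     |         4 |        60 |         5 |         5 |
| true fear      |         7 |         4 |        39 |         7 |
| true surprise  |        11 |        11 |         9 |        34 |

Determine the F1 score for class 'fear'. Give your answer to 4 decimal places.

0.6783

F1 score = 2·TP/(2·TP+FP+FN).
fear: TP=39, FP=5+5+9=19, FN=7+4+7=18 → 78/115 = 0.67826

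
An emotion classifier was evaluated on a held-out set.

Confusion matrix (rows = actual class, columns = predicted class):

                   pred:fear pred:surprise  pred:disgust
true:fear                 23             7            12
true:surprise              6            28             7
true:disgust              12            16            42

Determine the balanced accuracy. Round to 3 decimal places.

Balanced accuracy = mean of per-class recall.
  fear: recall = 23/42 = 0.5476
  surprise: recall = 28/41 = 0.6829
  disgust: recall = 42/70 = 0.6000
Mean = (0.5476 + 0.6829 + 0.6000) / 3 = 0.610

0.610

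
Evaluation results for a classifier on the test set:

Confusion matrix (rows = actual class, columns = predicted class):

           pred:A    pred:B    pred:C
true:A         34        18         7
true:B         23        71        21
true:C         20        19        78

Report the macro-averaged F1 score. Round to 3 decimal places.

0.612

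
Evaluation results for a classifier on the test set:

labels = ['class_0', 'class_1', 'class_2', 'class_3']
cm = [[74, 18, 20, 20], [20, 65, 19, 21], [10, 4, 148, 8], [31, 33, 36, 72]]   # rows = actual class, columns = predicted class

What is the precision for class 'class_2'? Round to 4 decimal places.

0.6637

Treat 'class_2' as positive and all other classes as negative.
precision = TP/(TP+FP).
class_2: TP=148, FP=20+19+36=75 → 148/223 = 0.66368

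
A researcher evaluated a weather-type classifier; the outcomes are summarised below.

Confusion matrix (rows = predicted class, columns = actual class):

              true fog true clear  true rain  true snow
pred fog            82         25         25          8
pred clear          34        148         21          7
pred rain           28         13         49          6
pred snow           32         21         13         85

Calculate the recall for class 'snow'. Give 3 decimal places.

0.802

Take TP from the diagonal, FP from the rest of the 'snow' prediction marginal, FN from the rest of the 'snow' actual marginal.
recall = TP/(TP+FN).
snow: TP=85, FN=8+7+6=21 → 85/106 = 0.8019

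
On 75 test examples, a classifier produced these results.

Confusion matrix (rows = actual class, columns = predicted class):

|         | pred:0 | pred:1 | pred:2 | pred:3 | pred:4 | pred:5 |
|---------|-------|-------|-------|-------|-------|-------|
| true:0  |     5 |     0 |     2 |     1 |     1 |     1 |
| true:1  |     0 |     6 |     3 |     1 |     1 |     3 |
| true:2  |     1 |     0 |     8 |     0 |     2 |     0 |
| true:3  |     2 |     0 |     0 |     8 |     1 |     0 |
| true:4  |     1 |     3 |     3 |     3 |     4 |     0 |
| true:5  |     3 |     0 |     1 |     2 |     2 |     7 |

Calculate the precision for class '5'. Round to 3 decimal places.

0.636

precision = TP/(TP+FP).
5: TP=7, FP=1+3+0+0+0=4 → 7/11 = 0.6364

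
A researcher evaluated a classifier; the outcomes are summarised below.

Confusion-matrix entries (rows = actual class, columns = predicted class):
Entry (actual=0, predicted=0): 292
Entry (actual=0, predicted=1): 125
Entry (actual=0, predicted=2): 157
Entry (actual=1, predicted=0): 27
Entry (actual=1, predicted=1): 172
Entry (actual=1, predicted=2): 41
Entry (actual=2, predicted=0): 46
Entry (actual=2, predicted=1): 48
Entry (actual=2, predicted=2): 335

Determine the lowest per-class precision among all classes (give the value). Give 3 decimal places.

0.499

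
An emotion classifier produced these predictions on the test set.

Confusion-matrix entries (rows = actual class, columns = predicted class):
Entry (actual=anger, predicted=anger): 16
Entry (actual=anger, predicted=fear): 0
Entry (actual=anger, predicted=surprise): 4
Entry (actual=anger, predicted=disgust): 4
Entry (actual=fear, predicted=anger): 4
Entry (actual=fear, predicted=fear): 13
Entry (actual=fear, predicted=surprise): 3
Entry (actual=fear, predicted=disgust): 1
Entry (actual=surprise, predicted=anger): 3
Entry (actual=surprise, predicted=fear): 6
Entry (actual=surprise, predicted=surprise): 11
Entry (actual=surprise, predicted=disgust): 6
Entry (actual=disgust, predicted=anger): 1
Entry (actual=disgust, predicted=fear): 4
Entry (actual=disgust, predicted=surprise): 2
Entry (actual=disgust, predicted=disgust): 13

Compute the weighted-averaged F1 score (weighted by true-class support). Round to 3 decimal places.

Per-class F1 score (2·TP/(2·TP+FP+FN)):
  anger: TP=16, FP=4+3+1=8, FN=0+4+4=8 → 32/48 = 0.6667
  fear: TP=13, FP=0+6+4=10, FN=4+3+1=8 → 26/44 = 0.5909
  surprise: TP=11, FP=4+3+2=9, FN=3+6+6=15 → 22/46 = 0.4783
  disgust: TP=13, FP=4+1+6=11, FN=1+4+2=7 → 26/44 = 0.5909
Weighted-F1 score = Σ (supportᵢ/N)·F1 scoreᵢ with N=91: (24/91)·0.6667 + (21/91)·0.5909 + (26/91)·0.4783 + (20/91)·0.5909 = 0.579

0.579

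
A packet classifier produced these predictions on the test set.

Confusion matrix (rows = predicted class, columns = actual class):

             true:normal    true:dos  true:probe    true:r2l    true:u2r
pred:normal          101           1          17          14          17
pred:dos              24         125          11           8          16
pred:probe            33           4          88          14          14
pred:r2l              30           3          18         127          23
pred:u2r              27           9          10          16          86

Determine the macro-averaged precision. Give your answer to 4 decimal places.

0.6282

Per-class precision (TP/(TP+FP)):
  normal: TP=101, FP=1+17+14+17=49 → 101/150 = 0.67333
  dos: TP=125, FP=24+11+8+16=59 → 125/184 = 0.67935
  probe: TP=88, FP=33+4+14+14=65 → 88/153 = 0.57516
  r2l: TP=127, FP=30+3+18+23=74 → 127/201 = 0.63184
  u2r: TP=86, FP=27+9+10+16=62 → 86/148 = 0.58108
Macro-precision = mean = (0.67333 + 0.67935 + 0.57516 + 0.63184 + 0.58108) / 5 = 0.6282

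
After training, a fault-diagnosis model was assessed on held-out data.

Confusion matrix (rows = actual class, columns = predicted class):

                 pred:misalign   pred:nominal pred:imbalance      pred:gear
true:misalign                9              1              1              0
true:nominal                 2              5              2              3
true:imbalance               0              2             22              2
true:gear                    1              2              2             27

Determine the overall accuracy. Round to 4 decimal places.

Accuracy = trace / total = (9+5+22+27=63) / 81 = 63/81 = 0.7778

0.7778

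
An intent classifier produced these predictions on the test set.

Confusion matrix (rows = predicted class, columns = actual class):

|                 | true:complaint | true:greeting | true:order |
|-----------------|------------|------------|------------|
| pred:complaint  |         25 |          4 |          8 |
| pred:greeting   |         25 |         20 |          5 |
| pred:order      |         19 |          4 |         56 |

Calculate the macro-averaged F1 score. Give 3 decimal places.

0.580

Per-class F1 score (2·TP/(2·TP+FP+FN)):
  complaint: TP=25, FP=4+8=12, FN=25+19=44 → 50/106 = 0.4717
  greeting: TP=20, FP=25+5=30, FN=4+4=8 → 40/78 = 0.5128
  order: TP=56, FP=19+4=23, FN=8+5=13 → 112/148 = 0.7568
Macro-F1 score = mean = (0.4717 + 0.5128 + 0.7568) / 3 = 0.580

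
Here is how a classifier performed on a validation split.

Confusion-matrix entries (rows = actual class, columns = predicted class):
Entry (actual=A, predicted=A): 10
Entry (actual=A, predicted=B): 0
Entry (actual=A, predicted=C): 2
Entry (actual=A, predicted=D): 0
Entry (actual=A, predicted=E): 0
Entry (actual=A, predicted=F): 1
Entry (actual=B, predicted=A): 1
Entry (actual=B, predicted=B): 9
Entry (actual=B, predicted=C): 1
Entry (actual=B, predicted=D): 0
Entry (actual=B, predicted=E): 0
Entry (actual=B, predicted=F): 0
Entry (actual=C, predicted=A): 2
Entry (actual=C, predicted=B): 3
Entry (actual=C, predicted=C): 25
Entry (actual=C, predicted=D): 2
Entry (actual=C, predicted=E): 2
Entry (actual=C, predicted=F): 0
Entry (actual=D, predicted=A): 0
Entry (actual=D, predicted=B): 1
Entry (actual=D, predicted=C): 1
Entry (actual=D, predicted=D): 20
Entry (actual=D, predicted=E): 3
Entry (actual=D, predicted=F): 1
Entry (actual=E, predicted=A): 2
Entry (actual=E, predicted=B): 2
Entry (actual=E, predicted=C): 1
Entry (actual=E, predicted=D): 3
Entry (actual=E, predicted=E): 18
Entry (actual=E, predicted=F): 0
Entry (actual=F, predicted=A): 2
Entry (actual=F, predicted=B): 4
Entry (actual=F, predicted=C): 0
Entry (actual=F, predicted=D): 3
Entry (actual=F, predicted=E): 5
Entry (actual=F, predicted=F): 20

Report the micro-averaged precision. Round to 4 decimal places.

Micro-averaging pools counts across classes: ΣTP=102, ΣFP=42, ΣFN=42.
Micro-precision = TP/(TP+FP) on pooled counts = 0.7083 (equals overall accuracy in single-label multiclass).

0.7083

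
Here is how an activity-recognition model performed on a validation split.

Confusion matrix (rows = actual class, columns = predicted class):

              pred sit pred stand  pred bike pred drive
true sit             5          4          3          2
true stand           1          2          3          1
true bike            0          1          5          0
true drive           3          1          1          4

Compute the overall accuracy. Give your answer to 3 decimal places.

Accuracy = trace / total = (5+2+5+4=16) / 36 = 16/36 = 0.444

0.444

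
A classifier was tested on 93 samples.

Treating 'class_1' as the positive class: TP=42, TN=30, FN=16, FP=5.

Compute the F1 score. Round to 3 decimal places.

0.800

Precision = TP/(TP+FP) = 42/47 = 0.8936
Recall = TP/(TP+FN) = 42/58 = 0.7241
F1 = 2·TP/(2·TP+FP+FN) = 84/105 = 0.800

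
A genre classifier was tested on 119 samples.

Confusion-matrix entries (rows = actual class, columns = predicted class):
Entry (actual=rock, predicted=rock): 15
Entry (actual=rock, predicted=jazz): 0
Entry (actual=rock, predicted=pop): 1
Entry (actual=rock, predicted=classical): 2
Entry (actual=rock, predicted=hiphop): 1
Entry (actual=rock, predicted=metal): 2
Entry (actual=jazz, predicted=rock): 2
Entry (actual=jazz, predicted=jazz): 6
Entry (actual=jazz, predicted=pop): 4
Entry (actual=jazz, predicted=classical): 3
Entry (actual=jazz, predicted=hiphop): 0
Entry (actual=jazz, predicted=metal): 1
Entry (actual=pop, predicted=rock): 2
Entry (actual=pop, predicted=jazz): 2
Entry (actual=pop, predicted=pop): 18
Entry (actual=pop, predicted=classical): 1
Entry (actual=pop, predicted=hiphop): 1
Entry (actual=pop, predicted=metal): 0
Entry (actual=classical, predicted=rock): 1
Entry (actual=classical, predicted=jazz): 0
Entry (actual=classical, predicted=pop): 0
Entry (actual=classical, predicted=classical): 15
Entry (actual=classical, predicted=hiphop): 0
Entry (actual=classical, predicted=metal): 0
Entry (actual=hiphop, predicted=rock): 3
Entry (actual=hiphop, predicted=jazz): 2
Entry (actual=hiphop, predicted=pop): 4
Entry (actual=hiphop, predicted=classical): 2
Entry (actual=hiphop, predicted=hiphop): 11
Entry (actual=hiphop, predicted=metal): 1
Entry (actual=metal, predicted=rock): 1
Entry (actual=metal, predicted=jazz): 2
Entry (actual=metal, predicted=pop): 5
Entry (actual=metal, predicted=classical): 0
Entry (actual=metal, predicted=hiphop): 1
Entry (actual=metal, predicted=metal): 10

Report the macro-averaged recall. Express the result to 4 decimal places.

0.6302

Per-class recall (TP/(TP+FN)):
  rock: TP=15, FN=0+1+2+1+2=6 → 15/21 = 0.71429
  jazz: TP=6, FN=2+4+3+0+1=10 → 6/16 = 0.37500
  pop: TP=18, FN=2+2+1+1+0=6 → 18/24 = 0.75000
  classical: TP=15, FN=1+0+0+0+0=1 → 15/16 = 0.93750
  hiphop: TP=11, FN=3+2+4+2+1=12 → 11/23 = 0.47826
  metal: TP=10, FN=1+2+5+0+1=9 → 10/19 = 0.52632
Macro-recall = mean = (0.71429 + 0.37500 + 0.75000 + 0.93750 + 0.47826 + 0.52632) / 6 = 0.6302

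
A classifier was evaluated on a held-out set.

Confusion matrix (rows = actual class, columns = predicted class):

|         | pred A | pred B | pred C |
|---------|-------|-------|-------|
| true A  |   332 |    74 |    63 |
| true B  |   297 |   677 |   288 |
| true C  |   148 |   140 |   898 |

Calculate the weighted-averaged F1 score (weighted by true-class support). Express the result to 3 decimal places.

0.658

Per-class F1 score (2·TP/(2·TP+FP+FN)):
  A: TP=332, FP=297+148=445, FN=74+63=137 → 664/1246 = 0.5329
  B: TP=677, FP=74+140=214, FN=297+288=585 → 1354/2153 = 0.6289
  C: TP=898, FP=63+288=351, FN=148+140=288 → 1796/2435 = 0.7376
Weighted-F1 score = Σ (supportᵢ/N)·F1 scoreᵢ with N=2917: (469/2917)·0.5329 + (1262/2917)·0.6289 + (1186/2917)·0.7376 = 0.658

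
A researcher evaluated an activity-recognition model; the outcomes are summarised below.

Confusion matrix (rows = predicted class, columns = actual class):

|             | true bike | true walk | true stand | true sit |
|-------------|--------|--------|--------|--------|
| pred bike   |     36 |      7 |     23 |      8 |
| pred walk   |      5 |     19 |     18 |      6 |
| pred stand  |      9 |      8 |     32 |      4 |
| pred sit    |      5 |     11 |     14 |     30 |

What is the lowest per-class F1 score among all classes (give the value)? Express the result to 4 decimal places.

Per-class F1 score (2·TP/(2·TP+FP+FN)):
  bike: TP=36, FP=7+23+8=38, FN=5+9+5=19 → 72/129 = 0.55814
  walk: TP=19, FP=5+18+6=29, FN=7+8+11=26 → 38/93 = 0.40860
  stand: TP=32, FP=9+8+4=21, FN=23+18+14=55 → 64/140 = 0.45714
  sit: TP=30, FP=5+11+14=30, FN=8+6+4=18 → 60/108 = 0.55556
Lowest is class 'walk' with F1 score = 0.4086.

0.4086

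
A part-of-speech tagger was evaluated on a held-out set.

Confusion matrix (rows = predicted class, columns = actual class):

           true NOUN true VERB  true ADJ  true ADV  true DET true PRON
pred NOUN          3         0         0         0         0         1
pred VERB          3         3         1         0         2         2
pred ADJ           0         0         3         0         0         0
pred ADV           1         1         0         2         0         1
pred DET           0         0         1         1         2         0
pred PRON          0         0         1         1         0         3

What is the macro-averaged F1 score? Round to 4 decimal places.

0.5094

Per-class F1 score (2·TP/(2·TP+FP+FN)):
  NOUN: TP=3, FP=0+0+0+0+1=1, FN=3+0+1+0+0=4 → 6/11 = 0.54545
  VERB: TP=3, FP=3+1+0+2+2=8, FN=0+0+1+0+0=1 → 6/15 = 0.40000
  ADJ: TP=3, FP=0+0+0+0+0=0, FN=0+1+0+1+1=3 → 6/9 = 0.66667
  ADV: TP=2, FP=1+1+0+0+1=3, FN=0+0+0+1+1=2 → 4/9 = 0.44444
  DET: TP=2, FP=0+0+1+1+0=2, FN=0+2+0+0+0=2 → 4/8 = 0.50000
  PRON: TP=3, FP=0+0+1+1+0=2, FN=1+2+0+1+0=4 → 6/12 = 0.50000
Macro-F1 score = mean = (0.54545 + 0.40000 + 0.66667 + 0.44444 + 0.50000 + 0.50000) / 6 = 0.5094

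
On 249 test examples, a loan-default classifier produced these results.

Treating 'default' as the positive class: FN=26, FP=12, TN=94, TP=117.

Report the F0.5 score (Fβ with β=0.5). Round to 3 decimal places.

0.888

Fβ = (1+β²)·TP / ((1+β²)·TP + β²·FN + FP), with β²=1/4
= 1.25·117 / (1.25·117 + 0.25·26 + 12) = 0.888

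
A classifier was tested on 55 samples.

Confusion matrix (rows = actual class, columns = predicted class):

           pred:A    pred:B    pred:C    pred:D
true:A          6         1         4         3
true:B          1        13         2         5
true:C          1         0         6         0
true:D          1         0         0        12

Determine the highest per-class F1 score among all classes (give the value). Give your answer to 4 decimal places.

0.7429

Per-class F1 score (2·TP/(2·TP+FP+FN)):
  A: TP=6, FP=1+1+1=3, FN=1+4+3=8 → 12/23 = 0.52174
  B: TP=13, FP=1+0+0=1, FN=1+2+5=8 → 26/35 = 0.74286
  C: TP=6, FP=4+2+0=6, FN=1+0+0=1 → 12/19 = 0.63158
  D: TP=12, FP=3+5+0=8, FN=1+0+0=1 → 24/33 = 0.72727
Highest is class 'B' with F1 score = 0.7429.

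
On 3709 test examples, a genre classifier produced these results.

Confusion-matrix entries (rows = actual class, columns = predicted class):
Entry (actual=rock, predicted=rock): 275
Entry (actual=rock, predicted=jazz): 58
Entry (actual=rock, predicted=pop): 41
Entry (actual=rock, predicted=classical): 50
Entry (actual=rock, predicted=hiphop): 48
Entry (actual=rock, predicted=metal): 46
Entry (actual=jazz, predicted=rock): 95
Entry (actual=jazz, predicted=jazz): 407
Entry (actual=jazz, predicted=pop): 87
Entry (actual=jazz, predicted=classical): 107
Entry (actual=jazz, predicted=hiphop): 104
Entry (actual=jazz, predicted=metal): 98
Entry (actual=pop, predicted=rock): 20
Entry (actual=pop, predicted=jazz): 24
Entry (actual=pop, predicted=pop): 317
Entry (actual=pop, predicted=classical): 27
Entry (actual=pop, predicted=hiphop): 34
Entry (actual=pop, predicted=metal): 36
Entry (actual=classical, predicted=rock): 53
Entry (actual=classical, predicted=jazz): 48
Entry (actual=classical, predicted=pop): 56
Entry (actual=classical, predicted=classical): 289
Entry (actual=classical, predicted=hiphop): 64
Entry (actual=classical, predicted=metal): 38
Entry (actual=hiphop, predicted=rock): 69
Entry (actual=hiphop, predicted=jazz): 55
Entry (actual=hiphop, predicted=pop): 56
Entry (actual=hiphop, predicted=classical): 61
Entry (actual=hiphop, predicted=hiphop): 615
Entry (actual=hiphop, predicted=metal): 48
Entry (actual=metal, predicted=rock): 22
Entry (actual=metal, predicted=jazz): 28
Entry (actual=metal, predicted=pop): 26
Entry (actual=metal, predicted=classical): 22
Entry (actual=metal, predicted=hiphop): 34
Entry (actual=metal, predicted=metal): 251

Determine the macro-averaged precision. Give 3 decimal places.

Per-class precision (TP/(TP+FP)):
  rock: TP=275, FP=95+20+53+69+22=259 → 275/534 = 0.5150
  jazz: TP=407, FP=58+24+48+55+28=213 → 407/620 = 0.6565
  pop: TP=317, FP=41+87+56+56+26=266 → 317/583 = 0.5437
  classical: TP=289, FP=50+107+27+61+22=267 → 289/556 = 0.5198
  hiphop: TP=615, FP=48+104+34+64+34=284 → 615/899 = 0.6841
  metal: TP=251, FP=46+98+36+38+48=266 → 251/517 = 0.4855
Macro-precision = mean = (0.5150 + 0.6565 + 0.5437 + 0.5198 + 0.6841 + 0.4855) / 6 = 0.567

0.567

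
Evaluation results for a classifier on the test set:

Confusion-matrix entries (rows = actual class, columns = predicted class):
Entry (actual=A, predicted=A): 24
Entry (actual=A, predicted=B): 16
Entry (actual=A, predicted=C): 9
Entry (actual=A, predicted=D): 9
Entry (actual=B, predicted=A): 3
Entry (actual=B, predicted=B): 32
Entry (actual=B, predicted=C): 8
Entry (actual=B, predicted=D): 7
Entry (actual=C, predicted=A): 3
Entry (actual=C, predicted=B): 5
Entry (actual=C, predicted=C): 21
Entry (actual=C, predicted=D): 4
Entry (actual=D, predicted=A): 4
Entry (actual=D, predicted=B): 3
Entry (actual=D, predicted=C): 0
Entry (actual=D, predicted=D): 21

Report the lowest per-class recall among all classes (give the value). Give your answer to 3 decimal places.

0.414

Per-class recall (TP/(TP+FN)):
  A: TP=24, FN=16+9+9=34 → 24/58 = 0.4138
  B: TP=32, FN=3+8+7=18 → 32/50 = 0.6400
  C: TP=21, FN=3+5+4=12 → 21/33 = 0.6364
  D: TP=21, FN=4+3+0=7 → 21/28 = 0.7500
Lowest is class 'A' with recall = 0.414.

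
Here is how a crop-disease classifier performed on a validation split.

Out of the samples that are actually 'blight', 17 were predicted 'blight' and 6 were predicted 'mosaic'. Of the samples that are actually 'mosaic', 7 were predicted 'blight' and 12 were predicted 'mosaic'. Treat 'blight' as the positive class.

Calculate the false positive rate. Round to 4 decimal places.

0.3684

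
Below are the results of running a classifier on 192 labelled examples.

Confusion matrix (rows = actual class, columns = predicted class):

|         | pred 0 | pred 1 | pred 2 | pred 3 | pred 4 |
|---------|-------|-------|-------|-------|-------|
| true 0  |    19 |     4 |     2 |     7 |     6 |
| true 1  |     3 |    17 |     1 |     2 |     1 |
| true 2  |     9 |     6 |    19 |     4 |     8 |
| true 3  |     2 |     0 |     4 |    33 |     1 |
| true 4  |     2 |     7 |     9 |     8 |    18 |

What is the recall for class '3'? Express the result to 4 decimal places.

recall = TP/(TP+FN).
3: TP=33, FN=2+0+4+1=7 → 33/40 = 0.82500

0.8250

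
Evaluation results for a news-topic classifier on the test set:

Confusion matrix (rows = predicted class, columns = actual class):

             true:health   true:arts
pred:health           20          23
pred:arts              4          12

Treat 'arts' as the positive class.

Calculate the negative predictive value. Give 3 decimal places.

0.465

NPV = TN/(TN+FN) = 20/(20+23) = 0.465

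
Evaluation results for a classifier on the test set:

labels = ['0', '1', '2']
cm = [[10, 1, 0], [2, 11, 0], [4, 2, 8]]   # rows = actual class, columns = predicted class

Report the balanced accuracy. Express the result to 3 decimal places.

0.776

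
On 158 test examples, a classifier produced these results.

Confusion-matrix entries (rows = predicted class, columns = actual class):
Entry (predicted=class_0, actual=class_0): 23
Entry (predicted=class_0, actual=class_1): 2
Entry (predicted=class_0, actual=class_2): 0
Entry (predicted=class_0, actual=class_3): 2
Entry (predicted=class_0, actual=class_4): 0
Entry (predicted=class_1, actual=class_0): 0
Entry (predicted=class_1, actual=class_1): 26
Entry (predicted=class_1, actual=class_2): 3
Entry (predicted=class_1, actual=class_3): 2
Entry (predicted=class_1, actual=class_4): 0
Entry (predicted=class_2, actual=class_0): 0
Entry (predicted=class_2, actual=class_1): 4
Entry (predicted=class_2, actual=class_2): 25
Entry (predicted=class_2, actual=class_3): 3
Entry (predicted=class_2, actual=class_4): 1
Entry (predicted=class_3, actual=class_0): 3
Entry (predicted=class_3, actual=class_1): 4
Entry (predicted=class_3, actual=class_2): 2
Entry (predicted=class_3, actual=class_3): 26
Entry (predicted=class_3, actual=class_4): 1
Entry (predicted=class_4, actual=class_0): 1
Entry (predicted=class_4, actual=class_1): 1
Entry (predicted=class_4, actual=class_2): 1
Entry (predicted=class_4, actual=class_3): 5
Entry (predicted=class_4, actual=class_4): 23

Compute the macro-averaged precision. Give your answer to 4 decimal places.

0.7825

Per-class precision (TP/(TP+FP)):
  class_0: TP=23, FP=2+0+2+0=4 → 23/27 = 0.85185
  class_1: TP=26, FP=0+3+2+0=5 → 26/31 = 0.83871
  class_2: TP=25, FP=0+4+3+1=8 → 25/33 = 0.75758
  class_3: TP=26, FP=3+4+2+1=10 → 26/36 = 0.72222
  class_4: TP=23, FP=1+1+1+5=8 → 23/31 = 0.74194
Macro-precision = mean = (0.85185 + 0.83871 + 0.75758 + 0.72222 + 0.74194) / 5 = 0.7825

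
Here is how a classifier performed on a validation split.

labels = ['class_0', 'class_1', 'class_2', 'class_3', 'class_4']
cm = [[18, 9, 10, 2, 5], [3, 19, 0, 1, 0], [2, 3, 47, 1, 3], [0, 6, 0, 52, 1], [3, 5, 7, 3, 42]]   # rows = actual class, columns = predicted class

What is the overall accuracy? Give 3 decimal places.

0.736

Accuracy = trace / total = (18+19+47+52+42=178) / 242 = 178/242 = 0.736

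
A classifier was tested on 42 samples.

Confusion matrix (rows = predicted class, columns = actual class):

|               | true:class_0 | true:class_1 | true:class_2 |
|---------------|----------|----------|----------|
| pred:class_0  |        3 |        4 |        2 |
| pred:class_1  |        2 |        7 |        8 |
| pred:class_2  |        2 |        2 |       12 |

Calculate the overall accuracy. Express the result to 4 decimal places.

0.5238

Accuracy = trace / total = (3+7+12=22) / 42 = 22/42 = 0.5238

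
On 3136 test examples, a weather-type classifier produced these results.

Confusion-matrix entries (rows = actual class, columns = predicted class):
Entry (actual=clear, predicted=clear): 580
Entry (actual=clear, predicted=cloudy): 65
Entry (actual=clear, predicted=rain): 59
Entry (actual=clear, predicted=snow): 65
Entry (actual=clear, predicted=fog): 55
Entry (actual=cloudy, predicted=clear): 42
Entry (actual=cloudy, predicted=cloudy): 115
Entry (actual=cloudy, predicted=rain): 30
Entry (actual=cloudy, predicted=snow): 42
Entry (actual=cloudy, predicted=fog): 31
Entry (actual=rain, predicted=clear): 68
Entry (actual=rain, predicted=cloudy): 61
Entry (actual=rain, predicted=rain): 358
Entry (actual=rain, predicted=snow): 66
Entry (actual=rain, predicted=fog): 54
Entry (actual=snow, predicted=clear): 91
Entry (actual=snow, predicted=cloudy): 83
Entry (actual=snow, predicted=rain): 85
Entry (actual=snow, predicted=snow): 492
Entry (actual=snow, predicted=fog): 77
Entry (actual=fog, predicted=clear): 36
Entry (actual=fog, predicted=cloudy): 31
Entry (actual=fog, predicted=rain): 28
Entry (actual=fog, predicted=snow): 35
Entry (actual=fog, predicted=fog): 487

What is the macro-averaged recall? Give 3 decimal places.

0.624

Per-class recall (TP/(TP+FN)):
  clear: TP=580, FN=65+59+65+55=244 → 580/824 = 0.7039
  cloudy: TP=115, FN=42+30+42+31=145 → 115/260 = 0.4423
  rain: TP=358, FN=68+61+66+54=249 → 358/607 = 0.5898
  snow: TP=492, FN=91+83+85+77=336 → 492/828 = 0.5942
  fog: TP=487, FN=36+31+28+35=130 → 487/617 = 0.7893
Macro-recall = mean = (0.7039 + 0.4423 + 0.5898 + 0.5942 + 0.7893) / 5 = 0.624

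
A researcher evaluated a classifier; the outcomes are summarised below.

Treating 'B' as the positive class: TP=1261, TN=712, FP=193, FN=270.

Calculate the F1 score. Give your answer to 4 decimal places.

0.8449

Precision = TP/(TP+FP) = 1261/1454 = 0.8673
Recall = TP/(TP+FN) = 1261/1531 = 0.8236
F1 = 2·TP/(2·TP+FP+FN) = 2522/2985 = 0.8449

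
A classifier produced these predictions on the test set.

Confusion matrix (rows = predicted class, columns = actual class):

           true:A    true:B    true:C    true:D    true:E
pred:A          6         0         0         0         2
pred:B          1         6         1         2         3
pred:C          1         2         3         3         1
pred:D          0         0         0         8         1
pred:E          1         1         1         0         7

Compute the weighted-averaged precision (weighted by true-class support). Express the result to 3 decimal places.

Per-class precision (TP/(TP+FP)):
  A: TP=6, FP=0+0+0+2=2 → 6/8 = 0.7500
  B: TP=6, FP=1+1+2+3=7 → 6/13 = 0.4615
  C: TP=3, FP=1+2+3+1=7 → 3/10 = 0.3000
  D: TP=8, FP=0+0+0+1=1 → 8/9 = 0.8889
  E: TP=7, FP=1+1+1+0=3 → 7/10 = 0.7000
Weighted-precision = Σ (supportᵢ/N)·precisionᵢ with N=50: (9/50)·0.7500 + (9/50)·0.4615 + (5/50)·0.3000 + (13/50)·0.8889 + (14/50)·0.7000 = 0.675

0.675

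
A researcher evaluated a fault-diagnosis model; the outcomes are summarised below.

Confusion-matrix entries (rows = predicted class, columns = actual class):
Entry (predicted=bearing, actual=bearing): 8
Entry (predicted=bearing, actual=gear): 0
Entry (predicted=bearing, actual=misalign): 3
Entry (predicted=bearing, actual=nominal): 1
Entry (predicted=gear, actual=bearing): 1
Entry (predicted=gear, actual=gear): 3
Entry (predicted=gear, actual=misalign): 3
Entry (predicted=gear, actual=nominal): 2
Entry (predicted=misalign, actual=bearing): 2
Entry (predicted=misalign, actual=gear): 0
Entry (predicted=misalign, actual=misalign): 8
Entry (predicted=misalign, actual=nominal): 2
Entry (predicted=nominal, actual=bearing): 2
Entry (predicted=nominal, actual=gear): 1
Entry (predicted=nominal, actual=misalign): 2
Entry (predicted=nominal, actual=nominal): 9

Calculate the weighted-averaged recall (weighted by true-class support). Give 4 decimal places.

0.5957

Per-class recall (TP/(TP+FN)):
  bearing: TP=8, FN=1+2+2=5 → 8/13 = 0.61538
  gear: TP=3, FN=0+0+1=1 → 3/4 = 0.75000
  misalign: TP=8, FN=3+3+2=8 → 8/16 = 0.50000
  nominal: TP=9, FN=1+2+2=5 → 9/14 = 0.64286
Weighted-recall = Σ (supportᵢ/N)·recallᵢ with N=47: (13/47)·0.61538 + (4/47)·0.75000 + (16/47)·0.50000 + (14/47)·0.64286 = 0.5957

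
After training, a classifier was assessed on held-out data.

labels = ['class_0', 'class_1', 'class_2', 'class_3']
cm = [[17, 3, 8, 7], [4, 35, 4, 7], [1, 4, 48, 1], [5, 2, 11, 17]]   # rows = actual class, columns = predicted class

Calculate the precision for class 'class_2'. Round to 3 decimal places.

Take TP from the diagonal, FP from the rest of the 'class_2' prediction marginal, FN from the rest of the 'class_2' actual marginal.
precision = TP/(TP+FP).
class_2: TP=48, FP=8+4+11=23 → 48/71 = 0.6761

0.676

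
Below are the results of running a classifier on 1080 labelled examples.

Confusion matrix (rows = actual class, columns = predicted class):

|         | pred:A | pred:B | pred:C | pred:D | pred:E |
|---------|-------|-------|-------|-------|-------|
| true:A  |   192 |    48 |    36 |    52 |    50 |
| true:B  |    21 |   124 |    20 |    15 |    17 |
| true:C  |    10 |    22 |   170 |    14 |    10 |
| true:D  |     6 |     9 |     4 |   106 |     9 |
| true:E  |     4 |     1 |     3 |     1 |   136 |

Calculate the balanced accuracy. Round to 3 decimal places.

Balanced accuracy = mean of per-class recall.
  A: recall = 192/378 = 0.5079
  B: recall = 124/197 = 0.6294
  C: recall = 170/226 = 0.7522
  D: recall = 106/134 = 0.7910
  E: recall = 136/145 = 0.9379
Mean = (0.5079 + 0.6294 + 0.7522 + 0.7910 + 0.9379) / 5 = 0.724

0.724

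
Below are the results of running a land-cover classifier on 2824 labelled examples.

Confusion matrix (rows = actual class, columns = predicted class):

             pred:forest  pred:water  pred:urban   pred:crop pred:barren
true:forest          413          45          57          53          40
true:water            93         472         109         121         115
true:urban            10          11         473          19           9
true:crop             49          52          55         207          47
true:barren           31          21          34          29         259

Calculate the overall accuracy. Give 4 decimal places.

Accuracy = trace / total = (413+472+473+207+259=1824) / 2824 = 1824/2824 = 0.6459

0.6459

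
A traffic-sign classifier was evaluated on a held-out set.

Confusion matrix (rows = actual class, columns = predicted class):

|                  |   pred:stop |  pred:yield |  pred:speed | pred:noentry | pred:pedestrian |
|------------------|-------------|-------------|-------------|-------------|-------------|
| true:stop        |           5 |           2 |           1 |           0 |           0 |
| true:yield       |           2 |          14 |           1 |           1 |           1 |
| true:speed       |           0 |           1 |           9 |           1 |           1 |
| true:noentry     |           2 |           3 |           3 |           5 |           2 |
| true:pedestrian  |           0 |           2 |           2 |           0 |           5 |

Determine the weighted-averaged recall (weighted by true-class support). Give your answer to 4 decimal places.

0.6032

Per-class recall (TP/(TP+FN)):
  stop: TP=5, FN=2+1+0+0=3 → 5/8 = 0.62500
  yield: TP=14, FN=2+1+1+1=5 → 14/19 = 0.73684
  speed: TP=9, FN=0+1+1+1=3 → 9/12 = 0.75000
  noentry: TP=5, FN=2+3+3+2=10 → 5/15 = 0.33333
  pedestrian: TP=5, FN=0+2+2+0=4 → 5/9 = 0.55556
Weighted-recall = Σ (supportᵢ/N)·recallᵢ with N=63: (8/63)·0.62500 + (19/63)·0.73684 + (12/63)·0.75000 + (15/63)·0.33333 + (9/63)·0.55556 = 0.6032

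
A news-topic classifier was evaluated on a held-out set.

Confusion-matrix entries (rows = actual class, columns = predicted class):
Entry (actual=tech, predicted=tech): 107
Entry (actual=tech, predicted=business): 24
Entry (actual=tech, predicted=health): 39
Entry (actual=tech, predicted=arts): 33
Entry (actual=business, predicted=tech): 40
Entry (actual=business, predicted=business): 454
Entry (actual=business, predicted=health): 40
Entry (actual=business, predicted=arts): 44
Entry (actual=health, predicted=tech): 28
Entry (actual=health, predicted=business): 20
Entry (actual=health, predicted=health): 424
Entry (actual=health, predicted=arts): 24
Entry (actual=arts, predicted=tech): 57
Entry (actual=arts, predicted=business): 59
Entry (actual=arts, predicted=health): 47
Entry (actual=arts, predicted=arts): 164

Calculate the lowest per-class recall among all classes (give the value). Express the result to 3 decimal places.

Per-class recall (TP/(TP+FN)):
  tech: TP=107, FN=24+39+33=96 → 107/203 = 0.5271
  business: TP=454, FN=40+40+44=124 → 454/578 = 0.7855
  health: TP=424, FN=28+20+24=72 → 424/496 = 0.8548
  arts: TP=164, FN=57+59+47=163 → 164/327 = 0.5015
Lowest is class 'arts' with recall = 0.502.

0.502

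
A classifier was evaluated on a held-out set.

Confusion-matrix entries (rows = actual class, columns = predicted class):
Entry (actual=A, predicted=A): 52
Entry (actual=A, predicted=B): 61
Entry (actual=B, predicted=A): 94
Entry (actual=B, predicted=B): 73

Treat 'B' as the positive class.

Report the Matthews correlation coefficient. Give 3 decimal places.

-0.101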